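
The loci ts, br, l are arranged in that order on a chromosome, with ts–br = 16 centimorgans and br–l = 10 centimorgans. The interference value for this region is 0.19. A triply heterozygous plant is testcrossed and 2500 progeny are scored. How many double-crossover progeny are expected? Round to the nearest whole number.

Map distances give recombination frequencies of 0.160 and 0.100 for the two intervals.
With interference 0.19 (so coincidence = 0.81), expected double-crossover frequency = 0.160 × 0.100 × 0.81 = 0.01296.
Expected number = 0.01296 × 2500 = 32.40 ≈ 32.

32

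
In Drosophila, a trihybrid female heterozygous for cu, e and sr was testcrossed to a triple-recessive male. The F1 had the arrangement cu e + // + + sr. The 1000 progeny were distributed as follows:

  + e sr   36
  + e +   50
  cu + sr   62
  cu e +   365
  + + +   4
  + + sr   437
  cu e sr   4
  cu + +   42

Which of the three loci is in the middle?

sr

The two rarest classes, cu e sr and + + +, are the double crossovers. Comparing them with the parentals, only the sr allele has switched, so sr is the middle locus and the order is e – sr – cu.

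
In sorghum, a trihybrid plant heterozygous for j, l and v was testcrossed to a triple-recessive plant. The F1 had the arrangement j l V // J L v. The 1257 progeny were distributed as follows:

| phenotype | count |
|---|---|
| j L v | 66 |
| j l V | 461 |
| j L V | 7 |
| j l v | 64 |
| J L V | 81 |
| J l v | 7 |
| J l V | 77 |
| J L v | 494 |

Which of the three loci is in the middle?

The two rarest classes, j L V and J l v, are the double crossovers. Comparing them with the parentals, only the l allele has switched, so l is the middle locus and the order is j – l – v.

l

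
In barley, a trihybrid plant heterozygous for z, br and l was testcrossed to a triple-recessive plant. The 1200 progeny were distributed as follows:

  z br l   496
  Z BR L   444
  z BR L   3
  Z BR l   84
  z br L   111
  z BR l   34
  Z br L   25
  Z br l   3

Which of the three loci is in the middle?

z

The two most frequent reciprocal classes, Z BR L and z br l, are the parental types, so the F1 was Z BR L / z br l.
The two rarest classes, z BR L and Z br l, are the double crossovers. Comparing them with the parentals, only the z allele has switched, so z is the middle locus and the order is br – z – l.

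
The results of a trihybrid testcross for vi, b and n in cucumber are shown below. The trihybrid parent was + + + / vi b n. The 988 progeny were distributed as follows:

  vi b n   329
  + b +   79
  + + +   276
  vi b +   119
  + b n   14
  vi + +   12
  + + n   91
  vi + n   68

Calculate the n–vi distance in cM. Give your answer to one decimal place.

The two rarest classes, vi + + and + b n, are the double crossovers. Comparing them with the parentals, only the vi allele has switched, so vi is the middle locus and the order is b – vi – n.
Crossovers in the vi–n interval produce the single-crossover classes + + n and vi b + (91 + 119 = 210) plus the double crossovers (26).
RF(vi–n) = (210 + 26) / 988 = 236/988 = 0.2389 → 23.9 cM.

23.9 cM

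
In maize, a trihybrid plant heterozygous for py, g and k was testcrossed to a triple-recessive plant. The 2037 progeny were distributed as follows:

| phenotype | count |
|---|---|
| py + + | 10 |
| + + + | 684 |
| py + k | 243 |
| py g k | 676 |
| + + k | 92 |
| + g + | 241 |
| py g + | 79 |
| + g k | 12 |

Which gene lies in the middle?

The two most frequent reciprocal classes, + + + and py g k, are the parental types, so the F1 was + + + / py g k.
The two rarest classes, py + + and + g k, are the double crossovers. Comparing them with the parentals, only the py allele has switched, so py is the middle locus and the order is k – py – g.

py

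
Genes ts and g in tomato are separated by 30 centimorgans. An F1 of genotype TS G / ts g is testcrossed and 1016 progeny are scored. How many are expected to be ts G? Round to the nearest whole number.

152

A map distance of 30 centimorgans corresponds to a recombination frequency of 0.300.
The F1 is TS G / ts g, so ts G is a recombinant gamete class with expected frequency r/2 = 0.300/2 = 0.1500.
Expected number = 0.1500 × 1016 = 152.40 ≈ 152.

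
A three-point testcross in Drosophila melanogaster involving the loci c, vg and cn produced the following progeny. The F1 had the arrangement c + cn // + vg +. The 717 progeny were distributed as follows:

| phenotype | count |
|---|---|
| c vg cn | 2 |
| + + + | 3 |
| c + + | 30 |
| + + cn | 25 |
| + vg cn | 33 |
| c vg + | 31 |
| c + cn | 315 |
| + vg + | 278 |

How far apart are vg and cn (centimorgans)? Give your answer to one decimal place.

9.5 centimorgans

The two rarest classes, c vg cn and + + +, are the double crossovers. Comparing them with the parentals, only the vg allele has switched, so vg is the middle locus and the order is cn – vg – c.
Crossovers in the cn–vg interval produce the single-crossover classes c + + and + vg cn (30 + 33 = 63) plus the double crossovers (5).
RF(cn–vg) = (63 + 5) / 717 = 68/717 = 0.0948 → 9.5 centimorgans.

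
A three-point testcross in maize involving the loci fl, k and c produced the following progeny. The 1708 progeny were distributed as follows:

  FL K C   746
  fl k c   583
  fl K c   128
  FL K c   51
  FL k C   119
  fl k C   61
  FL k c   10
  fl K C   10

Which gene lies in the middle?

fl

The two most frequent reciprocal classes, fl k c and FL K C, are the parental types, so the F1 was fl k c / FL K C.
The two rarest classes, FL k c and fl K C, are the double crossovers. Comparing them with the parentals, only the fl allele has switched, so fl is the middle locus and the order is k – fl – c.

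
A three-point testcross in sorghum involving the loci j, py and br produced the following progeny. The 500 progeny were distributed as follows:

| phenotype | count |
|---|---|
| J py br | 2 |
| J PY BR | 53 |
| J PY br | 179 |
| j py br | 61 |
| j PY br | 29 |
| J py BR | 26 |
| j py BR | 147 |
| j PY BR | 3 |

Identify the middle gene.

The two most frequent reciprocal classes, j py BR and J PY br, are the parental types, so the F1 was j py BR / J PY br.
The two rarest classes, j PY BR and J py br, are the double crossovers. Comparing them with the parentals, only the py allele has switched, so py is the middle locus and the order is j – py – br.

py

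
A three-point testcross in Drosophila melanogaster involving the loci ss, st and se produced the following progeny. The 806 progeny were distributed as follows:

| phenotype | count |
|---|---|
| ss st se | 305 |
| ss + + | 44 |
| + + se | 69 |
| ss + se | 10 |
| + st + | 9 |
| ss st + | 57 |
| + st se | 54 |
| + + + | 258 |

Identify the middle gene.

The two most frequent reciprocal classes, + + + and ss st se, are the parental types, so the F1 was + + + / ss st se.
The two rarest classes, + st + and ss + se, are the double crossovers. Comparing them with the parentals, only the st allele has switched, so st is the middle locus and the order is ss – st – se.

st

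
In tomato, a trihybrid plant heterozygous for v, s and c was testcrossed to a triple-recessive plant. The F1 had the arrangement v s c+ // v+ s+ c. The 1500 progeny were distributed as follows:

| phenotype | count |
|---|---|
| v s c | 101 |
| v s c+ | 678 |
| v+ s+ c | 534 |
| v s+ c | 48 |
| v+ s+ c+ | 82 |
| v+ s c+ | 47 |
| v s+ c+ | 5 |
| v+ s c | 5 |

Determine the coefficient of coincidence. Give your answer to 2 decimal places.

The two rarest classes, v s+ c+ and v+ s c, are the double crossovers. Comparing them with the parentals, only the s allele has switched, so s is the middle locus and the order is v – s – c.
v–s: (95 + 10)/1500 = 0.0700; s–c: (183 + 10)/1500 = 0.1287.
Expected DCO frequency = 0.0700 × 0.1287 ≈ 0.00901; observed = 10/1500 ≈ 0.00667.
Coefficient of coincidence = 0.00667/0.00901 ≈ 0.74.

0.74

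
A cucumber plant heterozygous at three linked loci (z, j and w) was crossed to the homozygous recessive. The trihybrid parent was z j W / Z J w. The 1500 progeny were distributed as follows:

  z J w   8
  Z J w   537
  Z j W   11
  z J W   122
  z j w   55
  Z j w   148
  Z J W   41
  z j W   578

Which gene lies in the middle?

z

The two rarest classes, Z j W and z J w, are the double crossovers. Comparing them with the parentals, only the z allele has switched, so z is the middle locus and the order is j – z – w.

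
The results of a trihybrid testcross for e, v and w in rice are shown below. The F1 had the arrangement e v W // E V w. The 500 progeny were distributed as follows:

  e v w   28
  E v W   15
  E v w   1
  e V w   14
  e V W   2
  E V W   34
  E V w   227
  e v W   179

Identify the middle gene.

The two rarest classes, e V W and E v w, are the double crossovers. Comparing them with the parentals, only the v allele has switched, so v is the middle locus and the order is e – v – w.

v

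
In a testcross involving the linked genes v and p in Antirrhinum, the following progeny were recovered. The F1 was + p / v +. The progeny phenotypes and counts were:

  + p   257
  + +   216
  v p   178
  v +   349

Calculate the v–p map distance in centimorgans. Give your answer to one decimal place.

39.4 centimorgans

The recombinant classes are + + and v p: 216 + 178 = 394.
Recombination frequency = 394/1000 = 0.3940 ≈ 39.4%, i.e. 39.4 centimorgans.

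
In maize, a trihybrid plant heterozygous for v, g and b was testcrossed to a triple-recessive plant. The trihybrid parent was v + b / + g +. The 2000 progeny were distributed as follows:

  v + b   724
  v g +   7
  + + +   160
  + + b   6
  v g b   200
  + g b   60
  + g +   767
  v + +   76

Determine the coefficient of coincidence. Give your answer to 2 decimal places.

0.47

The two rarest classes, + + b and v g +, are the double crossovers. Comparing them with the parentals, only the v allele has switched, so v is the middle locus and the order is g – v – b.
g–v: (360 + 13)/2000 = 0.1865; v–b: (136 + 13)/2000 = 0.0745.
Expected DCO frequency = 0.1865 × 0.0745 ≈ 0.01389; observed = 13/2000 ≈ 0.00650.
Coefficient of coincidence = 0.00650/0.01389 ≈ 0.47.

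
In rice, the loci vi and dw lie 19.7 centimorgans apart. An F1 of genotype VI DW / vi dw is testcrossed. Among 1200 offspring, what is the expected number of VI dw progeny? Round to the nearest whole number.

A map distance of 19.7 centimorgans corresponds to a recombination frequency of 0.197.
The F1 is VI DW / vi dw, so VI dw is a recombinant gamete class with expected frequency r/2 = 0.197/2 = 0.0985.
Expected number = 0.0985 × 1200 = 118.20 ≈ 118.

118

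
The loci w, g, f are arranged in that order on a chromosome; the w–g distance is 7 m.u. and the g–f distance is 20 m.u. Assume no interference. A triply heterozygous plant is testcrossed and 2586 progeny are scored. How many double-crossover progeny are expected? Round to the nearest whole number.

36

Map distances give recombination frequencies of 0.070 and 0.200 for the two intervals.
With no interference, expected double-crossover frequency = 0.070 × 0.200 = 0.01400.
Expected number = 0.01400 × 2586 = 36.20 ≈ 36.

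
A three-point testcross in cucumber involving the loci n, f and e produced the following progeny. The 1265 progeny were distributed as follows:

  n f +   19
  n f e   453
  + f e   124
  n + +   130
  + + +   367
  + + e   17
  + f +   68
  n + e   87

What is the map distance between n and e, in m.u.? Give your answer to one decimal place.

The two most frequent reciprocal classes, n f e and + + +, are the parental types, so the F1 was n f e / + + +.
The two rarest classes, n f + and + + e, are the double crossovers. Comparing them with the parentals, only the e allele has switched, so e is the middle locus and the order is f – e – n.
Crossovers in the e–n interval produce the single-crossover classes + f e and n + + (124 + 130 = 254) plus the double crossovers (36).
RF(e–n) = (254 + 36) / 1265 = 290/1265 = 0.2292 → 22.9 m.u.

22.9 m.u.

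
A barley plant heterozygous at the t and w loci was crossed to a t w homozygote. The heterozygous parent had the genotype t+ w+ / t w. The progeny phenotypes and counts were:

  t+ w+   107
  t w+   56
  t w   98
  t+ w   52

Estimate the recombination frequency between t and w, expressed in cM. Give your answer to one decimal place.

The recombinant classes are t+ w and t w+: 52 + 56 = 108.
Recombination frequency = 108/313 = 0.3450 ≈ 34.5%, i.e. 34.5 cM.

34.5 cM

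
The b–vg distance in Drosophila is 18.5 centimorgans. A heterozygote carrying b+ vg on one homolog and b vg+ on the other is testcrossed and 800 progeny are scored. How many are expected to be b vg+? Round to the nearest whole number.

A map distance of 18.5 centimorgans corresponds to a recombination frequency of 0.185.
The F1 is b+ vg / b vg+, so b vg+ is a parental gamete class with expected frequency (1 − r)/2 = 0.815/2 = 0.4075.
Expected number = 0.4075 × 800 = 326.00 ≈ 326.

326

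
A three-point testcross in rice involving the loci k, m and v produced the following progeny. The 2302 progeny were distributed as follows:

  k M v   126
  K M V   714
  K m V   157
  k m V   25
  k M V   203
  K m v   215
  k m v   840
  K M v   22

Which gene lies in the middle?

v

The two most frequent reciprocal classes, K M V and k m v, are the parental types, so the F1 was K M V / k m v.
The two rarest classes, K M v and k m V, are the double crossovers. Comparing them with the parentals, only the v allele has switched, so v is the middle locus and the order is m – v – k.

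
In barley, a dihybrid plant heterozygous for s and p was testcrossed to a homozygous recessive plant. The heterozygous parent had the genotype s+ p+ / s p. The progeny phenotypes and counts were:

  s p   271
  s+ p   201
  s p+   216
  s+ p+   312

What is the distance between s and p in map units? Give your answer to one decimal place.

The recombinant classes are s+ p and s p+: 201 + 216 = 417.
Recombination frequency = 417/1000 = 0.4170 ≈ 41.7%, i.e. 41.7 map units.

41.7 map units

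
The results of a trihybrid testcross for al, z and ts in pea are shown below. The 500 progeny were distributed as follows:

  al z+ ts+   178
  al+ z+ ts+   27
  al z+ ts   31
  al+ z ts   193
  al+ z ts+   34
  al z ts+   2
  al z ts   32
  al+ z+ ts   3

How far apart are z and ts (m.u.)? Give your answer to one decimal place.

14.0 m.u.

The two most frequent reciprocal classes, al z+ ts+ and al+ z ts, are the parental types, so the F1 was al z+ ts+ / al+ z ts.
The two rarest classes, al z ts+ and al+ z+ ts, are the double crossovers. Comparing them with the parentals, only the z allele has switched, so z is the middle locus and the order is al – z – ts.
Crossovers in the z–ts interval produce the single-crossover classes al z+ ts and al+ z ts+ (31 + 34 = 65) plus the double crossovers (5).
RF(z–ts) = (65 + 5) / 500 = 70/500 = 0.1400 → 14.0 m.u.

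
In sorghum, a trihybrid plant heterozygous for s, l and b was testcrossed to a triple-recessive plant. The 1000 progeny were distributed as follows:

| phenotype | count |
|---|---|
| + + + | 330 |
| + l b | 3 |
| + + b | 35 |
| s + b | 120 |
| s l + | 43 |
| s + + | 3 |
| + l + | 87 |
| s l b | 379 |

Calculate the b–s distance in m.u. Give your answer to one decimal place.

The two most frequent reciprocal classes, + + + and s l b, are the parental types, so the F1 was + + + / s l b.
The two rarest classes, s + + and + l b, are the double crossovers. Comparing them with the parentals, only the s allele has switched, so s is the middle locus and the order is b – s – l.
Crossovers in the b–s interval produce the single-crossover classes + + b and s l + (35 + 43 = 78) plus the double crossovers (6).
RF(b–s) = (78 + 6) / 1000 = 84/1000 = 0.0840 → 8.4 m.u.

8.4 m.u.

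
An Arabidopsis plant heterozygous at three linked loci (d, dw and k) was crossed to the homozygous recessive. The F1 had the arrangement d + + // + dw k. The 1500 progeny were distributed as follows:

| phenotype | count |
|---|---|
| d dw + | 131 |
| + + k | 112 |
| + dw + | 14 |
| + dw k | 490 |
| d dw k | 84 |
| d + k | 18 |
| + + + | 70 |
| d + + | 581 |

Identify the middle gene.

The two rarest classes, d + k and + dw +, are the double crossovers. Comparing them with the parentals, only the k allele has switched, so k is the middle locus and the order is dw – k – d.

k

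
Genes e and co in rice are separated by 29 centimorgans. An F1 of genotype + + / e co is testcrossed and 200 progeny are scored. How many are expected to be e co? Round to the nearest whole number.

A map distance of 29 centimorgans corresponds to a recombination frequency of 0.290.
The F1 is + + / e co, so e co is a parental gamete class with expected frequency (1 − r)/2 = 0.710/2 = 0.3550.
Expected number = 0.3550 × 200 = 71.00 ≈ 71.

71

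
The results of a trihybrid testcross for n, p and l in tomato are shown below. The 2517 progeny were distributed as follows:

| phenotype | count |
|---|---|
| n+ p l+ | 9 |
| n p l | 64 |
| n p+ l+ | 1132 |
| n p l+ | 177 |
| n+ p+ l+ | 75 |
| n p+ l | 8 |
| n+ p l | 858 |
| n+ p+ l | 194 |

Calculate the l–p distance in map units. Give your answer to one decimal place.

15.4 map units

The two most frequent reciprocal classes, n+ p l and n p+ l+, are the parental types, so the F1 was n+ p l / n p+ l+.
The two rarest classes, n+ p l+ and n p+ l, are the double crossovers. Comparing them with the parentals, only the l allele has switched, so l is the middle locus and the order is n – l – p.
Crossovers in the l–p interval produce the single-crossover classes n+ p+ l and n p l+ (194 + 177 = 371) plus the double crossovers (17).
RF(l–p) = (371 + 17) / 2517 = 388/2517 = 0.1542 → 15.4 map units.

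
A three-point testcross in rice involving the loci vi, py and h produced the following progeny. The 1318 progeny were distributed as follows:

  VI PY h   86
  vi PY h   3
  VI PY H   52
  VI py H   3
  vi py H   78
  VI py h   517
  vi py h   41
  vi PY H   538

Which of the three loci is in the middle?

The two most frequent reciprocal classes, VI py h and vi PY H, are the parental types, so the F1 was VI py h / vi PY H.
The two rarest classes, VI py H and vi PY h, are the double crossovers. Comparing them with the parentals, only the h allele has switched, so h is the middle locus and the order is vi – h – py.

h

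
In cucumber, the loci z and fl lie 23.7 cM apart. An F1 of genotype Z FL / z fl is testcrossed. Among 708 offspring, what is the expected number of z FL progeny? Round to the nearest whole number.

84

A map distance of 23.7 cM corresponds to a recombination frequency of 0.237.
The F1 is Z FL / z fl, so z FL is a recombinant gamete class with expected frequency r/2 = 0.237/2 = 0.1185.
Expected number = 0.1185 × 708 = 83.90 ≈ 84.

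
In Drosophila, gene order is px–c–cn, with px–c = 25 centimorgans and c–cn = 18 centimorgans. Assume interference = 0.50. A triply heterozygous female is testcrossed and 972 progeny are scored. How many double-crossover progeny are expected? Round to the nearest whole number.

22

Map distances give recombination frequencies of 0.250 and 0.180 for the two intervals.
With interference 0.50 (so coincidence = 0.50), expected double-crossover frequency = 0.250 × 0.180 × 0.50 = 0.02250.
Expected number = 0.02250 × 972 = 21.87 ≈ 22.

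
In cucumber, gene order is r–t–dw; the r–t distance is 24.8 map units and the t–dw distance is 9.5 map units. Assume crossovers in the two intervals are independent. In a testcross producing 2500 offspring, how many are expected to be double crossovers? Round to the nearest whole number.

59

Map distances give recombination frequencies of 0.248 and 0.095 for the two intervals.
With no interference, expected double-crossover frequency = 0.248 × 0.095 = 0.02356.
Expected number = 0.02356 × 2500 = 58.90 ≈ 59.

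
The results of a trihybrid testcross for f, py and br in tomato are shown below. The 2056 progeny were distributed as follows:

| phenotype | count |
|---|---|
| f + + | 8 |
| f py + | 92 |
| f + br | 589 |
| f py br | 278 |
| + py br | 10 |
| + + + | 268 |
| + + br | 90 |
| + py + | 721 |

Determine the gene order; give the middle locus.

br

The two most frequent reciprocal classes, f + br and + py +, are the parental types, so the F1 was f + br / + py +.
The two rarest classes, f + + and + py br, are the double crossovers. Comparing them with the parentals, only the br allele has switched, so br is the middle locus and the order is py – br – f.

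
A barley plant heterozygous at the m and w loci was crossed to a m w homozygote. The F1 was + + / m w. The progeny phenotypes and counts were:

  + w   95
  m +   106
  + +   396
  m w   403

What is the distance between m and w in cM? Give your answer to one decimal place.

The recombinant classes are + w and m +: 95 + 106 = 201.
Recombination frequency = 201/1000 = 0.2010 ≈ 20.1%, i.e. 20.1 cM.

20.1 cM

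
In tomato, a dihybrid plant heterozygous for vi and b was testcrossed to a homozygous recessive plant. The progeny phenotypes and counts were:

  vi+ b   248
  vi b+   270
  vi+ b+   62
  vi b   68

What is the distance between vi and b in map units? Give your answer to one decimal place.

20.1 map units

The two most frequent classes, vi+ b (248) and vi b+ (270), are the parental types, so the F1 was vi+ b / vi b+.
The recombinant classes are vi+ b+ and vi b: 62 + 68 = 130.
Recombination frequency = 130/648 = 0.2006 ≈ 20.1%, i.e. 20.1 map units.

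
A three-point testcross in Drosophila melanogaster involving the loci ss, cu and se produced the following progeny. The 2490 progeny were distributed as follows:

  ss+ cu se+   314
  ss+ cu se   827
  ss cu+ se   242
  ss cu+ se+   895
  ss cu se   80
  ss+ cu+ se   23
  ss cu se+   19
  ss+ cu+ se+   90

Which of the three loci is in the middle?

cu

The two most frequent reciprocal classes, ss cu+ se+ and ss+ cu se, are the parental types, so the F1 was ss cu+ se+ / ss+ cu se.
The two rarest classes, ss cu se+ and ss+ cu+ se, are the double crossovers. Comparing them with the parentals, only the cu allele has switched, so cu is the middle locus and the order is ss – cu – se.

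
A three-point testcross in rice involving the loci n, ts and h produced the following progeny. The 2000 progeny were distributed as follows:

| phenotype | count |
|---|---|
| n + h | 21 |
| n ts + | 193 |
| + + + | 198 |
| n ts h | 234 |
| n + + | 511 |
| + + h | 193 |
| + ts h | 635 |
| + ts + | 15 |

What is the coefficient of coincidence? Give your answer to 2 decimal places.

0.36

The two most frequent reciprocal classes, + ts h and n + +, are the parental types, so the F1 was + ts h / n + +.
The two rarest classes, + ts + and n + h, are the double crossovers. Comparing them with the parentals, only the h allele has switched, so h is the middle locus and the order is n – h – ts.
n–h: (432 + 36)/2000 = 0.2340; h–ts: (386 + 36)/2000 = 0.2110.
Expected DCO frequency = 0.2340 × 0.2110 ≈ 0.04937; observed = 36/2000 ≈ 0.01800.
Coefficient of coincidence = 0.01800/0.04937 ≈ 0.36.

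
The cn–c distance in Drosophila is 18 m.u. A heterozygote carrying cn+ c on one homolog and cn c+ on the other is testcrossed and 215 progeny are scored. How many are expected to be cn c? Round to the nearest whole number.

19

A map distance of 18 m.u. corresponds to a recombination frequency of 0.180.
The F1 is cn+ c / cn c+, so cn c is a recombinant gamete class with expected frequency r/2 = 0.180/2 = 0.0900.
Expected number = 0.0900 × 215 = 19.35 ≈ 19.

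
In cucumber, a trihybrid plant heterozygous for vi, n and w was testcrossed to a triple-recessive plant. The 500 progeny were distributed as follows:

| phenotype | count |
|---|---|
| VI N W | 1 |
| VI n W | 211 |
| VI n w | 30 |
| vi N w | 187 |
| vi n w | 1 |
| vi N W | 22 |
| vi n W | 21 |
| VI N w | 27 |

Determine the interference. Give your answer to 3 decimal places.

The two most frequent reciprocal classes, VI n W and vi N w, are the parental types, so the F1 was VI n W / vi N w.
The two rarest classes, VI N W and vi n w, are the double crossovers. Comparing them with the parentals, only the n allele has switched, so n is the middle locus and the order is vi – n – w.
vi–n: (48 + 2)/500 = 0.1000; n–w: (52 + 2)/500 = 0.1080.
Expected DCO frequency = 0.1000 × 0.1080 ≈ 0.01080; observed = 2/500 ≈ 0.00400.
Coefficient of coincidence = 0.00400/0.01080 ≈ 0.370; interference = 1 − 0.370 = 0.630.

0.630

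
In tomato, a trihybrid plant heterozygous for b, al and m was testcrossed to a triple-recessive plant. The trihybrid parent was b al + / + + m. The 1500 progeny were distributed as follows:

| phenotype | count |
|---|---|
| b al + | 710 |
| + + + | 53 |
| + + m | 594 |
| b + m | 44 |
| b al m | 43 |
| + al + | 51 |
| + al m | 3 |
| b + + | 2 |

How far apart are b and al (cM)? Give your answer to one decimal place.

6.7 cM

The two rarest classes, b + + and + al m, are the double crossovers. Comparing them with the parentals, only the al allele has switched, so al is the middle locus and the order is b – al – m.
Crossovers in the b–al interval produce the single-crossover classes + al + and b + m (51 + 44 = 95) plus the double crossovers (5).
RF(b–al) = (95 + 5) / 1500 = 100/1500 = 0.0667 → 6.7 cM.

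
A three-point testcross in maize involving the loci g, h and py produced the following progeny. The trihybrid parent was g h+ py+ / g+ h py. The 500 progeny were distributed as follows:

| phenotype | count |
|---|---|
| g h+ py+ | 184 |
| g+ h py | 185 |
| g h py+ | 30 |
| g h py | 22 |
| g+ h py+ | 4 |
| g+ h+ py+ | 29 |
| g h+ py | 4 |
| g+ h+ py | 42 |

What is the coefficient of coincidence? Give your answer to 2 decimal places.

0.85

The two rarest classes, g h+ py and g+ h py+, are the double crossovers. Comparing them with the parentals, only the py allele has switched, so py is the middle locus and the order is h – py – g.
h–py: (72 + 8)/500 = 0.1600; py–g: (51 + 8)/500 = 0.1180.
Expected DCO frequency = 0.1600 × 0.1180 ≈ 0.01888; observed = 8/500 ≈ 0.01600.
Coefficient of coincidence = 0.01600/0.01888 ≈ 0.85.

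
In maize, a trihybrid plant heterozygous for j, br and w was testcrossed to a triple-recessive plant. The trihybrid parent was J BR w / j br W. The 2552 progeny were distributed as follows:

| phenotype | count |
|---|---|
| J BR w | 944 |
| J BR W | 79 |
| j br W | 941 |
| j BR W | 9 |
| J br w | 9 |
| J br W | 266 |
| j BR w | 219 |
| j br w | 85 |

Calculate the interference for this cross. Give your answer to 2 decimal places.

The two rarest classes, J br w and j BR W, are the double crossovers. Comparing them with the parentals, only the br allele has switched, so br is the middle locus and the order is j – br – w.
j–br: (485 + 18)/2552 = 0.1971; br–w: (164 + 18)/2552 = 0.0713.
Expected DCO frequency = 0.1971 × 0.0713 ≈ 0.01405; observed = 18/2552 ≈ 0.00705.
Coefficient of coincidence = 0.00705/0.01405 ≈ 0.50; interference = 1 − 0.50 = 0.50.

0.50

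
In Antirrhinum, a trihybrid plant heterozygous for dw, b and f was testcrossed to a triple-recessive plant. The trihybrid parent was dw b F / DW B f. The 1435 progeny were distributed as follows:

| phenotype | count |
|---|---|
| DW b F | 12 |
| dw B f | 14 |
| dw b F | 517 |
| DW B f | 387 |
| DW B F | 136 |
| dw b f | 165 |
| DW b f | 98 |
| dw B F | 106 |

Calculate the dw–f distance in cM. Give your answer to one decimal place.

The two rarest classes, DW b F and dw B f, are the double crossovers. Comparing them with the parentals, only the dw allele has switched, so dw is the middle locus and the order is b – dw – f.
Crossovers in the dw–f interval produce the single-crossover classes dw b f and DW B F (165 + 136 = 301) plus the double crossovers (26).
RF(dw–f) = (301 + 26) / 1435 = 327/1435 = 0.2279 → 22.8 cM.

22.8 cM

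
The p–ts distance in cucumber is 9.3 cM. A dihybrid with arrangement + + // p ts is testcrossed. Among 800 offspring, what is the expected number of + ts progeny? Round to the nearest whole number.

37

A map distance of 9.3 cM corresponds to a recombination frequency of 0.093.
The F1 is + + / p ts, so + ts is a recombinant gamete class with expected frequency r/2 = 0.093/2 = 0.0465.
Expected number = 0.0465 × 800 = 37.20 ≈ 37.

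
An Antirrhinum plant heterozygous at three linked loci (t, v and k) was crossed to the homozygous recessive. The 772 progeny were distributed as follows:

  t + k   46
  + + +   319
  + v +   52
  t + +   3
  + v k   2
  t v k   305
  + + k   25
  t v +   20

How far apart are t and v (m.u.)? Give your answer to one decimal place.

The two most frequent reciprocal classes, + + + and t v k, are the parental types, so the F1 was + + + / t v k.
The two rarest classes, t + + and + v k, are the double crossovers. Comparing them with the parentals, only the t allele has switched, so t is the middle locus and the order is k – t – v.
Crossovers in the t–v interval produce the single-crossover classes + v + and t + k (52 + 46 = 98) plus the double crossovers (5).
RF(t–v) = (98 + 5) / 772 = 103/772 = 0.1334 → 13.3 m.u.

13.3 m.u.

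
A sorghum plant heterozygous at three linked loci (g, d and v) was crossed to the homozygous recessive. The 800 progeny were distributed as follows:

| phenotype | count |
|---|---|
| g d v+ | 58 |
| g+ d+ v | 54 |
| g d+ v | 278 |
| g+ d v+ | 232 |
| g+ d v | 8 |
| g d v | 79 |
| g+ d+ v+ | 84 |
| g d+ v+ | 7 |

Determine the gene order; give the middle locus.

v

The two most frequent reciprocal classes, g d+ v and g+ d v+, are the parental types, so the F1 was g d+ v / g+ d v+.
The two rarest classes, g d+ v+ and g+ d v, are the double crossovers. Comparing them with the parentals, only the v allele has switched, so v is the middle locus and the order is d – v – g.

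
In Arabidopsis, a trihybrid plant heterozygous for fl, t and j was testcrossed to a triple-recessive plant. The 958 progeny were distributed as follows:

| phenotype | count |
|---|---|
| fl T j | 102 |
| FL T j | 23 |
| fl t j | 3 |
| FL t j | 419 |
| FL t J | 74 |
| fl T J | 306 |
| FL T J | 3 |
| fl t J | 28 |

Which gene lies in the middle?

fl

The two most frequent reciprocal classes, FL t j and fl T J, are the parental types, so the F1 was FL t j / fl T J.
The two rarest classes, fl t j and FL T J, are the double crossovers. Comparing them with the parentals, only the fl allele has switched, so fl is the middle locus and the order is j – fl – t.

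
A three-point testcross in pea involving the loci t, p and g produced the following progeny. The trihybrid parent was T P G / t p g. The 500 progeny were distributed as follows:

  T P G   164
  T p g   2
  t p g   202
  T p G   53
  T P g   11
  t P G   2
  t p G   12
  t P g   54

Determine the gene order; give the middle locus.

t

The two rarest classes, t P G and T p g, are the double crossovers. Comparing them with the parentals, only the t allele has switched, so t is the middle locus and the order is p – t – g.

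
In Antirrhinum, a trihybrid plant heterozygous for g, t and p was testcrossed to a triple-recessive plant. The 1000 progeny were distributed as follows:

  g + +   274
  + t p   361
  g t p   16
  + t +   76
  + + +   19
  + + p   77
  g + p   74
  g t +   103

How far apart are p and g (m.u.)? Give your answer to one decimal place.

The two most frequent reciprocal classes, + t p and g + +, are the parental types, so the F1 was + t p / g + +.
The two rarest classes, g t p and + + +, are the double crossovers. Comparing them with the parentals, only the g allele has switched, so g is the middle locus and the order is t – g – p.
Crossovers in the g–p interval produce the single-crossover classes + t + and g + p (76 + 74 = 150) plus the double crossovers (35).
RF(g–p) = (150 + 35) / 1000 = 185/1000 = 0.1850 → 18.5 m.u.

18.5 m.u.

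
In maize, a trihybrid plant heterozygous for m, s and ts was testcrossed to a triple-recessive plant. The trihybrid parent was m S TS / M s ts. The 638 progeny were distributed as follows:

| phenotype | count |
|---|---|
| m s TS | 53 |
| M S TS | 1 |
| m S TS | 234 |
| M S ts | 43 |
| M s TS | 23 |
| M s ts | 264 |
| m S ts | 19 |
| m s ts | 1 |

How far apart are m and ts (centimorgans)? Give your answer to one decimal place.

6.9 centimorgans

The two rarest classes, M S TS and m s ts, are the double crossovers. Comparing them with the parentals, only the m allele has switched, so m is the middle locus and the order is ts – m – s.
Crossovers in the ts–m interval produce the single-crossover classes m S ts and M s TS (19 + 23 = 42) plus the double crossovers (2).
RF(ts–m) = (42 + 2) / 638 = 44/638 = 0.0690 → 6.9 centimorgans.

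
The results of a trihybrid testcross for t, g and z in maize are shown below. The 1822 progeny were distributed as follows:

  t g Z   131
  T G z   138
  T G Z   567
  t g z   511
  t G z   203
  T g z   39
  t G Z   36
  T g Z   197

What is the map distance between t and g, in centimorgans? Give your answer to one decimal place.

The two most frequent reciprocal classes, t g z and T G Z, are the parental types, so the F1 was t g z / T G Z.
The two rarest classes, T g z and t G Z, are the double crossovers. Comparing them with the parentals, only the t allele has switched, so t is the middle locus and the order is z – t – g.
Crossovers in the t–g interval produce the single-crossover classes t G z and T g Z (203 + 197 = 400) plus the double crossovers (75).
RF(t–g) = (400 + 75) / 1822 = 475/1822 = 0.2607 → 26.1 centimorgans.

26.1 centimorgans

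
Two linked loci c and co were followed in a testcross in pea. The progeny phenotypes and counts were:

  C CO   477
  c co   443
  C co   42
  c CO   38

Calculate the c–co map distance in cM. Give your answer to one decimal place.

8.0 cM

The two most frequent classes, C CO (477) and c co (443), are the parental types, so the F1 was C CO / c co.
The recombinant classes are C co and c CO: 42 + 38 = 80.
Recombination frequency = 80/1000 = 0.0800 ≈ 8.0%, i.e. 8.0 cM.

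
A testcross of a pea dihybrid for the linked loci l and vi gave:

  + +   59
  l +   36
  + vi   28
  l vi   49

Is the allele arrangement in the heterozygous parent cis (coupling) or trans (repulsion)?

cis

The two most frequent classes are + + (59) and l vi (49); these are the parental (non-recombinant) types.
So the F1 carried + + on one chromosome and l vi on the other — the recessive alleles are on the same chromosome (cis / coupling).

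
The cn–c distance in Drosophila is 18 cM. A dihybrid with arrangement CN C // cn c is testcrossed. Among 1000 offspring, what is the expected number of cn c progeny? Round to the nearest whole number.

410

A map distance of 18 cM corresponds to a recombination frequency of 0.180.
The F1 is CN C / cn c, so cn c is a parental gamete class with expected frequency (1 − r)/2 = 0.820/2 = 0.4100.
Expected number = 0.4100 × 1000 = 410.00 ≈ 410.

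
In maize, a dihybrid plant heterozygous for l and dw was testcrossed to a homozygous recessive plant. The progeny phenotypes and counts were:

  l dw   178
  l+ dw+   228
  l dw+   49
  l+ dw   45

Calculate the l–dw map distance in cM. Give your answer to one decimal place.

The two most frequent classes, l+ dw+ (228) and l dw (178), are the parental types, so the F1 was l+ dw+ / l dw.
The recombinant classes are l+ dw and l dw+: 45 + 49 = 94.
Recombination frequency = 94/500 = 0.1880 ≈ 18.8%, i.e. 18.8 cM.

18.8 cM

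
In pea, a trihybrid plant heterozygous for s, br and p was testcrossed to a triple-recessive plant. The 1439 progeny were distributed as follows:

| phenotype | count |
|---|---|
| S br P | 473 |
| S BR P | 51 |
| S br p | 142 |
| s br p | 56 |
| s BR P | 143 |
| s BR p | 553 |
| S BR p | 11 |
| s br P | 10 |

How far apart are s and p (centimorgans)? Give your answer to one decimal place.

The two most frequent reciprocal classes, s BR p and S br P, are the parental types, so the F1 was s BR p / S br P.
The two rarest classes, S BR p and s br P, are the double crossovers. Comparing them with the parentals, only the s allele has switched, so s is the middle locus and the order is br – s – p.
Crossovers in the s–p interval produce the single-crossover classes s BR P and S br p (143 + 142 = 285) plus the double crossovers (21).
RF(s–p) = (285 + 21) / 1439 = 306/1439 = 0.2126 → 21.3 centimorgans.

21.3 centimorgans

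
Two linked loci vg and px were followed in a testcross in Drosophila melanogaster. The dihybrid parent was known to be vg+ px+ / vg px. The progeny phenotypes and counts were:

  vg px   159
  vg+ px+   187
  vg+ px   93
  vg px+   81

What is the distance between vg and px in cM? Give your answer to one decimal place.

The recombinant classes are vg+ px and vg px+: 93 + 81 = 174.
Recombination frequency = 174/520 = 0.3346 ≈ 33.5%, i.e. 33.5 cM.

33.5 cM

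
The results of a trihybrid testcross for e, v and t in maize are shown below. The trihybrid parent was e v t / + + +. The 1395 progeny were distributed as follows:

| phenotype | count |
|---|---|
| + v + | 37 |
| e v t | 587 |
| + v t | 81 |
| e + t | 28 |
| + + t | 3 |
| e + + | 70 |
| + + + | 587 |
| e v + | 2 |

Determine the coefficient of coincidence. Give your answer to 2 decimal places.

The two rarest classes, e v + and + + t, are the double crossovers. Comparing them with the parentals, only the t allele has switched, so t is the middle locus and the order is v – t – e.
v–t: (65 + 5)/1395 = 0.0502; t–e: (151 + 5)/1395 = 0.1118.
Expected DCO frequency = 0.0502 × 0.1118 ≈ 0.00561; observed = 5/1395 ≈ 0.00358.
Coefficient of coincidence = 0.00358/0.00561 ≈ 0.64.

0.64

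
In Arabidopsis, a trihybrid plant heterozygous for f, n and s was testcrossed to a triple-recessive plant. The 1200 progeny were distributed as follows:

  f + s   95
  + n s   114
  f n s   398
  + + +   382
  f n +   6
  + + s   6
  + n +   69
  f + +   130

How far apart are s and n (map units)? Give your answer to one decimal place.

14.7 map units

The two most frequent reciprocal classes, f n s and + + +, are the parental types, so the F1 was f n s / + + +.
The two rarest classes, f n + and + + s, are the double crossovers. Comparing them with the parentals, only the s allele has switched, so s is the middle locus and the order is f – s – n.
Crossovers in the s–n interval produce the single-crossover classes f + s and + n + (95 + 69 = 164) plus the double crossovers (12).
RF(s–n) = (164 + 12) / 1200 = 176/1200 = 0.1467 → 14.7 map units.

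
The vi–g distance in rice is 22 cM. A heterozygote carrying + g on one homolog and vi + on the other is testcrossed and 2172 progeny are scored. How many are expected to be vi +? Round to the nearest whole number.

A map distance of 22 cM corresponds to a recombination frequency of 0.220.
The F1 is + g / vi +, so vi + is a parental gamete class with expected frequency (1 − r)/2 = 0.780/2 = 0.3900.
Expected number = 0.3900 × 2172 = 847.08 ≈ 847.

847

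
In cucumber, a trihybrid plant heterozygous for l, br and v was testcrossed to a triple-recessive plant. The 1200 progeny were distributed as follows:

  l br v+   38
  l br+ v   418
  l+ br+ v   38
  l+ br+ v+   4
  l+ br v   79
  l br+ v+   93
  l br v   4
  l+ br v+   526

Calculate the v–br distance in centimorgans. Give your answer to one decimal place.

The two most frequent reciprocal classes, l+ br v+ and l br+ v, are the parental types, so the F1 was l+ br v+ / l br+ v.
The two rarest classes, l+ br+ v+ and l br v, are the double crossovers. Comparing them with the parentals, only the br allele has switched, so br is the middle locus and the order is v – br – l.
Crossovers in the v–br interval produce the single-crossover classes l+ br v and l br+ v+ (79 + 93 = 172) plus the double crossovers (8).
RF(v–br) = (172 + 8) / 1200 = 180/1200 = 0.1500 → 15.0 centimorgans.

15.0 centimorgans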